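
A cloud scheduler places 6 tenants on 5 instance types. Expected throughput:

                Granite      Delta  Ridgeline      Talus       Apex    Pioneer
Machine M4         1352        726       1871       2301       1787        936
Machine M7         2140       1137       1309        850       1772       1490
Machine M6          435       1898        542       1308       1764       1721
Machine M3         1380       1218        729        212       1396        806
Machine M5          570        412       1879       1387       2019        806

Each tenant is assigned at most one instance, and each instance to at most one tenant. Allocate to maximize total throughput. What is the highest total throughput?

Maximum total: 9614 ops/s

This is the linear assignment problem.
Optimal: Talus→Machine M4 (2301 ops/s), Granite→Machine M7 (2140 ops/s), Delta→Machine M6 (1898 ops/s), Apex→Machine M3 (1396 ops/s), Ridgeline→Machine M5 (1879 ops/s) — total 2301+2140+1898+1396+1879 = 9614 ops/s.
Max-entry greedy (repeatedly take the single best remaining cell) gives 9164 ops/s, worse by 450.
Swapping Delta↔Apex (Delta→Machine M3 1218 ops/s, Apex→Machine M6 1764 ops/s) loses 312.
Every other assignment is strictly worse.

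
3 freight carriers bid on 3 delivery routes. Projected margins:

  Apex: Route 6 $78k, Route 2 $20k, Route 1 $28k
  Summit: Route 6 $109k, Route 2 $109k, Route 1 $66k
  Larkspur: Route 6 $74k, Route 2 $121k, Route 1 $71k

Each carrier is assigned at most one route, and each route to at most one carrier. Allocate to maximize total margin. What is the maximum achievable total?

Maximum total: $265k

Optimal: Apex→Route 6 ($78k), Summit→Route 1 ($66k), Larkspur→Route 2 ($121k) — total 78+66+121 = $265k.
Column-greedy (each route in turn goes to its best remaining carrier) gives $258k, worse by 7.
Swapping Summit↔Apex (Summit→Route 6 $109k, Apex→Route 1 $28k) loses 7.
Checked against all permutations: $265k is optimal.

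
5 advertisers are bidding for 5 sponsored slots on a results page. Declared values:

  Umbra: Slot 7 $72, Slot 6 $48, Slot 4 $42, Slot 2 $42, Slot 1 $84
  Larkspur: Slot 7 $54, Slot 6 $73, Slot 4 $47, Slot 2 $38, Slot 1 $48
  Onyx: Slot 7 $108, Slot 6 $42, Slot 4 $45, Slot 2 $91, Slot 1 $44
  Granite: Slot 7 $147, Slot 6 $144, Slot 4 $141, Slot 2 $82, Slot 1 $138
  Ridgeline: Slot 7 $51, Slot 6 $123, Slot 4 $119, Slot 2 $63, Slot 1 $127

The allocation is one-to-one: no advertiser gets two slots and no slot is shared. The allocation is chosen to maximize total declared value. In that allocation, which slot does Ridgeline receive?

This is the linear assignment problem.
Optimal: Umbra→Slot 1 ($84), Larkspur→Slot 6 ($73), Onyx→Slot 2 ($91), Granite→Slot 7 ($147), Ridgeline→Slot 4 ($119) — total 84+73+91+147+119 = $514.
Column-greedy (each slot in turn goes to its best remaining advertiser) gives $492, worse by 22.
Swapping Umbra↔Larkspur (Umbra→Slot 6 $48, Larkspur→Slot 1 $48) loses 61.
Ridgeline's own top slot is Slot 1 ($127), but forcing Ridgeline→Slot 1 and reassigning the rest optimally gives only $504 — worse by 10.

Ridgeline receives Slot 4.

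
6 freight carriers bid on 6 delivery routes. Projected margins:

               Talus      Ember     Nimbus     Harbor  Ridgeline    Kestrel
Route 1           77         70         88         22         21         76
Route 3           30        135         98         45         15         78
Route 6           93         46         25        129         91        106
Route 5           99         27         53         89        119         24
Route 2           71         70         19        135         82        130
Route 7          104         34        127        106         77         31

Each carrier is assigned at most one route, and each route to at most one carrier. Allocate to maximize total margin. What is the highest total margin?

Optimal: Talus→Route 1 ($77k), Ember→Route 3 ($135k), Nimbus→Route 7 ($127k), Harbor→Route 6 ($129k), Ridgeline→Route 5 ($119k), Kestrel→Route 2 ($130k) — total 77+135+127+129+119+130 = $717k.
Max-entry greedy (repeatedly take the single best remaining cell) gives $699k, worse by 18.
Next-best assignment: Talus→Route 7, Ember→Route 3, Nimbus→Route 1, Harbor→Route 6, Ridgeline→Route 5, Kestrel→Route 2 = $705k.

Maximum total: $717k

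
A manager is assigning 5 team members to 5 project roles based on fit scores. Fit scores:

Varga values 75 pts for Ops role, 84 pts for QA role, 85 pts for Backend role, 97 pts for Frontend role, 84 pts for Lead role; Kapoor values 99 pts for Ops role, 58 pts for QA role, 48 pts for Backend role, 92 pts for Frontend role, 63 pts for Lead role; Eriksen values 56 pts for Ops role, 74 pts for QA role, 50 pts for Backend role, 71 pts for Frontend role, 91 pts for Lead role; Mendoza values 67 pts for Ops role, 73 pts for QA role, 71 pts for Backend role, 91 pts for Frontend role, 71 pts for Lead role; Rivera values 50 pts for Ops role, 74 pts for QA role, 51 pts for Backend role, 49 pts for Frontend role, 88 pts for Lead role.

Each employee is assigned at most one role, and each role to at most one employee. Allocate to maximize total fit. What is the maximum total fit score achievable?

Optimal: Varga→Backend role (85 pts), Kapoor→Ops role (99 pts), Eriksen→Lead role (91 pts), Mendoza→Frontend role (91 pts), Rivera→QA role (74 pts) — total 85+99+91+91+74 = 440 pts.
Column-greedy (each role in turn goes to its best remaining employee) gives 413 pts, worse by 27.
Next-best assignment: Varga→Backend role, Kapoor→Ops role, Eriksen→QA role, Mendoza→Frontend role, Rivera→Lead role = 437 pts.

Maximum total: 440 pts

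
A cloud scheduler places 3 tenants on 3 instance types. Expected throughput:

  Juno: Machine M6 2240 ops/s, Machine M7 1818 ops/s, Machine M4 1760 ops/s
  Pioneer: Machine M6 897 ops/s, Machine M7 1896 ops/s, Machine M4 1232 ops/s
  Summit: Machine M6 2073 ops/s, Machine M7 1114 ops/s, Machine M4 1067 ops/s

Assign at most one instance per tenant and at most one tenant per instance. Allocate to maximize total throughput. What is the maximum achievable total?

Maximum total: 5729 ops/s

Optimal: Juno→Machine M4 (1760 ops/s), Pioneer→Machine M7 (1896 ops/s), Summit→Machine M6 (2073 ops/s) — total 1760+1896+2073 = 5729 ops/s.
Next-best assignment: Juno→Machine M6, Pioneer→Machine M7, Summit→Machine M4 = 5203 ops/s.
Swapping Juno↔Summit (Juno→Machine M6 2240 ops/s, Summit→Machine M4 1067 ops/s) loses 526.
Checked against all permutations: 5729 ops/s is optimal.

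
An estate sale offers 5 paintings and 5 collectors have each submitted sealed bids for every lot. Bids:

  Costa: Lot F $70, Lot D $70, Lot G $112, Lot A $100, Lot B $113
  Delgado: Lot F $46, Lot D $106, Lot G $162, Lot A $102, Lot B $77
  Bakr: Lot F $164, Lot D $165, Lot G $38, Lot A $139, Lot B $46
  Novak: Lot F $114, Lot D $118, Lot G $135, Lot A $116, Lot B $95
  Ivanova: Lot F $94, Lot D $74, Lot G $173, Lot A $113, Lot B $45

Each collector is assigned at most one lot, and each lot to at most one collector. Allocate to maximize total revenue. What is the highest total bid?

Optimal: Costa→Lot B ($113), Delgado→Lot D ($106), Bakr→Lot F ($164), Novak→Lot A ($116), Ivanova→Lot G ($173) — total 113+106+164+116+173 = $672.
Max-entry greedy (repeatedly take the single best remaining cell) gives $613, worse by 59.
Next-best assignment: Costa→Lot B, Delgado→Lot G, Bakr→Lot F, Novak→Lot D, Ivanova→Lot A = $670.
Checked against all permutations: $672 is optimal.

Max total: $672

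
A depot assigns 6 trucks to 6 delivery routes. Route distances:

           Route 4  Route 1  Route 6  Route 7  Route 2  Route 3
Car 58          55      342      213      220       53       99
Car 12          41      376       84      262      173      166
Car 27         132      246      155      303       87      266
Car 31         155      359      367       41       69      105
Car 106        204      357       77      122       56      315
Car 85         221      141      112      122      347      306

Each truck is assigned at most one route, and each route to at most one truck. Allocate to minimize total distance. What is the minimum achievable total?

Treat this as an assignment problem: match each truck to one route.
Optimal: Car 58→Route 3 (99 km), Car 12→Route 4 (41 km), Car 27→Route 2 (87 km), Car 31→Route 7 (41 km), Car 106→Route 6 (77 km), Car 85→Route 1 (141 km) — total 99+41+87+41+77+141 = 486 km.
Column-greedy (each route in turn goes to its cheapest remaining truck) gives 619 km, worse by 133.
Next-best assignment: Car 58→Route 3, Car 12→Route 4, Car 27→Route 6, Car 31→Route 7, Car 106→Route 2, Car 85→Route 1 = 533 km.
Swapping Car 27↔Car 31 (Car 27→Route 7 303 km, Car 31→Route 2 69 km) adds 244.

Minimum total: 486 km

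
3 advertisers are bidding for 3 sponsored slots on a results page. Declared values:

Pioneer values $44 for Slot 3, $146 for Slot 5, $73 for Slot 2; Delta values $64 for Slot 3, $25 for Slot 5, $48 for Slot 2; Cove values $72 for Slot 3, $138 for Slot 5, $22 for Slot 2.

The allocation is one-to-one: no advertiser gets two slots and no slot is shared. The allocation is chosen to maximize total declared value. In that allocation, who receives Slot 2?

Pioneer receives Slot 2.

Optimal: Pioneer→Slot 2 ($73), Delta→Slot 3 ($64), Cove→Slot 5 ($138) — total 73+64+138 = $275.
Column-greedy (each slot in turn goes to its best remaining advertiser) gives $266, worse by 9.
Swapping Pioneer↔Cove (Pioneer→Slot 5 $146, Cove→Slot 2 $22) loses 43.
Pioneer's own top slot is Slot 5 ($146), but forcing Pioneer→Slot 5 and reassigning the rest optimally gives only $266 — worse by 9.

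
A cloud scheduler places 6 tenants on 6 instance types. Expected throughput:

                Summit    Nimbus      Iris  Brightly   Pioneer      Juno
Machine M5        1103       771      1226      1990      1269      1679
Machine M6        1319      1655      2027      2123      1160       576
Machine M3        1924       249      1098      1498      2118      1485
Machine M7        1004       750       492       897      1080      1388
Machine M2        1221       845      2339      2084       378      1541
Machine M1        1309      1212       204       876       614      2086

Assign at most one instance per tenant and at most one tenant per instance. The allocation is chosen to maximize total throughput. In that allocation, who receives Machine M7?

Optimal: Summit→Machine M7 (1004 ops/s), Nimbus→Machine M6 (1655 ops/s), Iris→Machine M2 (2339 ops/s), Brightly→Machine M5 (1990 ops/s), Pioneer→Machine M3 (2118 ops/s), Juno→Machine M1 (2086 ops/s) — total 1004+1655+2339+1990+2118+2086 = 11192 ops/s.
Row-greedy (each tenant in turn takes its best remaining instance) gives 11074 ops/s, worse by 118.
Every other assignment is strictly worse.
Summit's own top instance is Machine M3 (1924 ops/s), but forcing Summit→Machine M3 and reassigning the rest optimally gives only 11074 ops/s — worse by 118.

Summit receives Machine M7.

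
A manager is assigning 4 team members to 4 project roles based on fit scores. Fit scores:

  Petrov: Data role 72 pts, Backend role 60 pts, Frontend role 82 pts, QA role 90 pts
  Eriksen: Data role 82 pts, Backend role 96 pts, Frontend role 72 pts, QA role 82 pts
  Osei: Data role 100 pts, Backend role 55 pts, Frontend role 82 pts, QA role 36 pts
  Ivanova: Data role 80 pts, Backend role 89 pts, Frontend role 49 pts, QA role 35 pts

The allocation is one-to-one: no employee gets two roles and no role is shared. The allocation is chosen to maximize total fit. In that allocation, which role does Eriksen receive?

Optimal: Petrov→Frontend role (82 pts), Eriksen→QA role (82 pts), Osei→Data role (100 pts), Ivanova→Backend role (89 pts) — total 82+82+100+89 = 353 pts.
Swapping Osei↔Eriksen (Osei→QA role 36 pts, Eriksen→Data role 82 pts) loses 64.
Checked against all permutations: 353 pts is optimal.
Eriksen's own top role is Backend role (96 pts), but forcing Eriksen→Backend role and reassigning the rest optimally gives only 348 pts — worse by 5.

Eriksen receives QA role.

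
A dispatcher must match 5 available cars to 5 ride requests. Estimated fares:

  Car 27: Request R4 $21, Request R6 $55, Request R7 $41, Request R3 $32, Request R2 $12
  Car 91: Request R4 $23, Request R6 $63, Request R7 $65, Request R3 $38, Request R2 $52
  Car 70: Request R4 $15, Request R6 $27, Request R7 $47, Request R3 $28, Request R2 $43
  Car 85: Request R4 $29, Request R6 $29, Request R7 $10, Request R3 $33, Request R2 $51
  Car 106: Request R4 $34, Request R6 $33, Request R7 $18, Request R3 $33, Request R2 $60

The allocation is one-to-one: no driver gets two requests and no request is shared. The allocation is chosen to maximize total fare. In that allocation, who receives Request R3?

Car 70 receives Request R3.

Optimal: Car 27→Request R6 ($55), Car 91→Request R7 ($65), Car 70→Request R3 ($28), Car 85→Request R4 ($29), Car 106→Request R2 ($60) — total 55+65+28+29+60 = $237.
Row-greedy (each driver in turn takes its best remaining request) gives $230, worse by 7.
Next-best assignment: Car 27→Request R6, Car 91→Request R7, Car 70→Request R3, Car 85→Request R2, Car 106→Request R4 = $233.
Swapping Car 70↔Car 106 (Car 70→Request R2 $43, Car 106→Request R3 $33) loses 12.
Every other assignment is strictly worse.
Car 70's own top request is Request R7 ($47), but forcing Car 70→Request R7 and reassigning the rest optimally gives only $231 — worse by 6.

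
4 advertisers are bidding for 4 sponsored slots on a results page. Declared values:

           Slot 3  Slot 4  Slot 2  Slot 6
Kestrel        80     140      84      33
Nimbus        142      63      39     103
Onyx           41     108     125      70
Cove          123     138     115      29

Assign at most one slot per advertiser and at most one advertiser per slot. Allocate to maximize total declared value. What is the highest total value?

Optimal: Kestrel→Slot 4 ($140), Nimbus→Slot 6 ($103), Onyx→Slot 2 ($125), Cove→Slot 3 ($123) — total 140+103+125+123 = $491.
Column-greedy (each slot in turn goes to its best remaining advertiser) gives $436, worse by 55.
No other one-to-one assignment exceeds $491.

Max total: $491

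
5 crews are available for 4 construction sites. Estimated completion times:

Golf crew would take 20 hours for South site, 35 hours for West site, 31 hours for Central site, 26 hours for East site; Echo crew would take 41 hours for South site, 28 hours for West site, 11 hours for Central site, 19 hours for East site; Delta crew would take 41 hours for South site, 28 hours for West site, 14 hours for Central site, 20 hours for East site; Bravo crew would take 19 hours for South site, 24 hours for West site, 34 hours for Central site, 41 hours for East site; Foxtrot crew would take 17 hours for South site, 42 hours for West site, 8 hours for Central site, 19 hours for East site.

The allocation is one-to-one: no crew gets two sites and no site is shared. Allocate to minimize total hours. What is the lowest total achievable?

Min total: 71 hours

This is the linear assignment problem.
Optimal: Golf crew→South site (20 hours), Bravo crew→West site (24 hours), Foxtrot crew→Central site (8 hours), Echo crew→East site (19 hours) — total 20+24+8+19 = 71 hours.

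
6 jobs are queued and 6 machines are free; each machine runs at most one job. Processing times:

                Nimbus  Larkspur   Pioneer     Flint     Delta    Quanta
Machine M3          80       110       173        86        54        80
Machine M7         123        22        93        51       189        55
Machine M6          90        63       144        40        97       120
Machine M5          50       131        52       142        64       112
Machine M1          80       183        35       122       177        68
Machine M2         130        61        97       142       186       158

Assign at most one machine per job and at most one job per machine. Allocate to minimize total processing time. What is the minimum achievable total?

Optimal: Nimbus→Machine M5 (50 min), Larkspur→Machine M2 (61 min), Pioneer→Machine M1 (35 min), Flint→Machine M6 (40 min), Delta→Machine M3 (54 min), Quanta→Machine M7 (55 min) — total 50+61+35+40+54+55 = 295 min.
Next-best assignment: Nimbus→Machine M5, Larkspur→Machine M7, Pioneer→Machine M2, Flint→Machine M6, Delta→Machine M3, Quanta→Machine M1 = 331 min.
No other one-to-one assignment undercuts 295 min.

Minimum total: 295 min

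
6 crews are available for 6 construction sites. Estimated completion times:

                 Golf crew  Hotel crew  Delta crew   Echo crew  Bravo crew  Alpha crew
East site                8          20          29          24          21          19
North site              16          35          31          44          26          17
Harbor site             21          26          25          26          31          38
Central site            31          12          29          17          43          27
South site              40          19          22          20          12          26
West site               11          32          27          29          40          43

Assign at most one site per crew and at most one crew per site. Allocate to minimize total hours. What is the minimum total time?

Minimum total: 101 hours

Optimal: Golf crew→West site (11 hours), Hotel crew→Central site (12 hours), Delta crew→Harbor site (25 hours), Echo crew→East site (24 hours), Bravo crew→South site (12 hours), Alpha crew→North site (17 hours) — total 11+12+25+24+12+17 = 101 hours.
Min-entry greedy (repeatedly take the single cheapest remaining cell) gives 103 hours, worse by 2.
Swapping Bravo crew↔Echo crew (Bravo crew→East site 21 hours, Echo crew→South site 20 hours) adds 5.
No other one-to-one assignment undercuts 101 hours.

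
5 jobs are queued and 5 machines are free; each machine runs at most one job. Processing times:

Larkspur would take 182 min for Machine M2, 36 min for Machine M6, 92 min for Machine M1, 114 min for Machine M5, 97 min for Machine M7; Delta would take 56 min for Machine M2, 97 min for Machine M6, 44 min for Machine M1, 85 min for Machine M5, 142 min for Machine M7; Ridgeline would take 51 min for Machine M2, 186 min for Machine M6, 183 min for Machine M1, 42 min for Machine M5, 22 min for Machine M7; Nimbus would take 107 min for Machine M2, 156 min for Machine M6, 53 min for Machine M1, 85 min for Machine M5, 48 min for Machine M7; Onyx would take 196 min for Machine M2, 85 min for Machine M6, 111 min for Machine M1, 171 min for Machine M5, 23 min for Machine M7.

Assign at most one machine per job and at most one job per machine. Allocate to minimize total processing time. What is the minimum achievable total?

Optimal: Larkspur→Machine M6 (36 min), Delta→Machine M2 (56 min), Ridgeline→Machine M5 (42 min), Nimbus→Machine M1 (53 min), Onyx→Machine M7 (23 min) — total 36+56+42+53+23 = 210 min.
Row-greedy (each job in turn takes its cheapest remaining machine) gives 383 min, worse by 173.
Next-best assignment: Larkspur→Machine M6, Delta→Machine M1, Ridgeline→Machine M2, Nimbus→Machine M5, Onyx→Machine M7 = 239 min.
Swapping Larkspur↔Delta (Larkspur→Machine M2 182 min, Delta→Machine M6 97 min) adds 187.
No other one-to-one assignment undercuts 210 min.

Min total: 210 min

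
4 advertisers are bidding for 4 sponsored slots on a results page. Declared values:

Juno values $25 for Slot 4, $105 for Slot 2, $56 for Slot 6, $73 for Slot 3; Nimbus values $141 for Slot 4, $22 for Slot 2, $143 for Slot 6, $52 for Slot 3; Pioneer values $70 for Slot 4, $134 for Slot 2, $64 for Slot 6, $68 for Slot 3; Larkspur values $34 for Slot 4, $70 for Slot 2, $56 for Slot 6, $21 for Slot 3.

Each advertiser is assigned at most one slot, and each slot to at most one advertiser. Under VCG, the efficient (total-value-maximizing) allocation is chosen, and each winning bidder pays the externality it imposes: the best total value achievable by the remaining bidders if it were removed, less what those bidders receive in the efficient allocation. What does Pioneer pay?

Efficient allocation: Juno→Slot 3 ($73), Nimbus→Slot 4 ($141), Pioneer→Slot 2 ($134), Larkspur→Slot 6 ($56); total welfare W = $404.
Pioneer receives Slot 2 at value $134, so the others get W − 134 = $270.
Without Pioneer: best allocation of the remaining 3 bidders over all 4 slots is Juno→Slot 2 ($105), Nimbus→Slot 4 ($141), Larkspur→Slot 6 ($56), total $302.
VCG payment = (others' best without Pioneer) − (others' welfare with Pioneer) = 302 − 270 = $32.

Pioneer pays $32.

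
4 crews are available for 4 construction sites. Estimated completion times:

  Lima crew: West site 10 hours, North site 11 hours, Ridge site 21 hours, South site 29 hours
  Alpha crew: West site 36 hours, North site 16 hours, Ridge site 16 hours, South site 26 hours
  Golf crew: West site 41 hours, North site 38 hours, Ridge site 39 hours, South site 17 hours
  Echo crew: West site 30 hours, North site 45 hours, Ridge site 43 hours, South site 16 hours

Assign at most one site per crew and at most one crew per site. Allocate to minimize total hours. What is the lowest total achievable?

This is the linear assignment problem.
Optimal: Lima crew→North site (11 hours), Alpha crew→Ridge site (16 hours), Golf crew→South site (17 hours), Echo crew→West site (30 hours) — total 11+16+17+30 = 74 hours.
Next-best assignment: Lima crew→West site, Alpha crew→Ridge site, Golf crew→North site, Echo crew→South site = 80 hours.

Minimum total: 74 hours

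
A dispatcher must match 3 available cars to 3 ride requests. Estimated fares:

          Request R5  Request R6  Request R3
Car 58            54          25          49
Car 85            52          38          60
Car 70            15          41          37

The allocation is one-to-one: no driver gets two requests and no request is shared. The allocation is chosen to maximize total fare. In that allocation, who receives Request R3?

Car 85 receives Request R3.

Optimal: Car 58→Request R5 ($54), Car 85→Request R3 ($60), Car 70→Request R6 ($41) — total 54+60+41 = $155.
Next-best assignment: Car 58→Request R3, Car 85→Request R5, Car 70→Request R6 = $142.
Swapping Car 85↔Car 58 (Car 85→Request R5 $52, Car 58→Request R3 $49) loses 13.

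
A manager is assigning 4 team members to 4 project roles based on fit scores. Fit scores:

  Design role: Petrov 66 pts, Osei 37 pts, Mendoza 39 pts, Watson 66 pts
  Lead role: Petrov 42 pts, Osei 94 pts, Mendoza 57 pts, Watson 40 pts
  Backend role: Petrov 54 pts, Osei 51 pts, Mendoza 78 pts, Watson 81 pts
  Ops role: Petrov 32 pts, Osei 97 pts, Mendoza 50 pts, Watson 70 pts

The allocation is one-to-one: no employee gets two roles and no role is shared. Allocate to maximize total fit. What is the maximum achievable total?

This is the linear assignment problem.
Optimal: Petrov→Design role (66 pts), Osei→Lead role (94 pts), Mendoza→Backend role (78 pts), Watson→Ops role (70 pts) — total 66+94+78+70 = 308 pts.
Column-greedy (each role in turn goes to its best remaining employee) gives 291 pts, worse by 17.
Next-best assignment: Petrov→Design role, Osei→Ops role, Mendoza→Lead role, Watson→Backend role = 301 pts.
Swapping Petrov↔Watson (Petrov→Ops role 32 pts, Watson→Design role 66 pts) loses 38.

Maximum total: 308 pts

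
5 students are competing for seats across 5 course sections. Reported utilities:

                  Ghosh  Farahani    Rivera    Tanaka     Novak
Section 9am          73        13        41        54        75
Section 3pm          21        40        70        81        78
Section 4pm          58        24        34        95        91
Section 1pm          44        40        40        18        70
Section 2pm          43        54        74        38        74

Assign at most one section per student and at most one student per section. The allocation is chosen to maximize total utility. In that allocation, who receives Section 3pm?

Rivera receives Section 3pm.

Treat this as an assignment problem: match each student to one section.
Optimal: Ghosh→Section 9am (73 points), Farahani→Section 2pm (54 points), Rivera→Section 3pm (70 points), Tanaka→Section 4pm (95 points), Novak→Section 1pm (70 points) — total 73+54+70+95+70 = 362 points.
Column-greedy (each section in turn goes to its best remaining student) gives 328 points, worse by 34.
Swapping Novak↔Ghosh (Novak→Section 9am 75 points, Ghosh→Section 1pm 44 points) loses 24.
Rivera's own top section is Section 2pm (74 points), but forcing Rivera→Section 2pm and reassigning the rest optimally gives only 360 points — worse by 2.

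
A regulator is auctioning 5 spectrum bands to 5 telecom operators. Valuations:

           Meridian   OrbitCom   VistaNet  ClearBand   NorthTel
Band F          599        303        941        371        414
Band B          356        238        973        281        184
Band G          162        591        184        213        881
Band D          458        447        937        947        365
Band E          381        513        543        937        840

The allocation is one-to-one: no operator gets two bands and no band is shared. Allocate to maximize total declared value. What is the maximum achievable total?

Optimal: Meridian→Band F ($599M), OrbitCom→Band G ($591M), VistaNet→Band B ($973M), ClearBand→Band D ($947M), NorthTel→Band E ($840M) — total 599+591+973+947+840 = $3950M.
Max-entry greedy (repeatedly take the single best remaining cell) gives $3913M, worse by 37.
Swapping VistaNet↔OrbitCom (VistaNet→Band G $184M, OrbitCom→Band B $238M) loses 1142.

Max total: $3950M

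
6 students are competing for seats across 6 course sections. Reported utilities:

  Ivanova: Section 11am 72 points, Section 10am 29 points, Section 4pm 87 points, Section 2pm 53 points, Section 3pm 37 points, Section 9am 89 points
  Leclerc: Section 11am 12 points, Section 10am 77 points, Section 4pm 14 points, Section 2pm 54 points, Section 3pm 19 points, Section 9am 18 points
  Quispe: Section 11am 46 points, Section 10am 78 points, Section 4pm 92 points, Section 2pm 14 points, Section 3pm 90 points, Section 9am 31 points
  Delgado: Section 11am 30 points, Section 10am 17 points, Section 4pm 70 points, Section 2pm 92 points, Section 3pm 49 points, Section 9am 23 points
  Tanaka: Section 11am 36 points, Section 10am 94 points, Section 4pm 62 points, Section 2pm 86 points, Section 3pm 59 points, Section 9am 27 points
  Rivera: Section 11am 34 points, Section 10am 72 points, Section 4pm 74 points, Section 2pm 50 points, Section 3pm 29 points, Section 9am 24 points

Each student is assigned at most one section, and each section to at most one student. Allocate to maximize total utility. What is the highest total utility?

Treat this as an assignment problem: match each student to one section.
Optimal: Ivanova→Section 9am (89 points), Leclerc→Section 10am (77 points), Quispe→Section 3pm (90 points), Delgado→Section 2pm (92 points), Tanaka→Section 11am (36 points), Rivera→Section 4pm (74 points) — total 89+77+90+92+36+74 = 458 points.
Column-greedy (each section in turn goes to its best remaining student) gives 397 points, worse by 61.
Swapping Leclerc↔Quispe (Leclerc→Section 3pm 19 points, Quispe→Section 10am 78 points) loses 70.

Maximum total: 458 points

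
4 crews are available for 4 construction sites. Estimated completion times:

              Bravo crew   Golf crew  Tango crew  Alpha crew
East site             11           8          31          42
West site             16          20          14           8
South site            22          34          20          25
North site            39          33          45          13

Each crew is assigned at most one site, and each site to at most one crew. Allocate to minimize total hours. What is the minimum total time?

Minimum total: 57 hours

This is a one-to-one assignment (minimum-cost bipartite matching).
Optimal: Bravo crew→West site (16 hours), Golf crew→East site (8 hours), Tango crew→South site (20 hours), Alpha crew→North site (13 hours) — total 16+8+20+13 = 57 hours.
Min-entry greedy (repeatedly take the single cheapest remaining cell) gives 75 hours, worse by 18.
No other one-to-one assignment undercuts 57 hours.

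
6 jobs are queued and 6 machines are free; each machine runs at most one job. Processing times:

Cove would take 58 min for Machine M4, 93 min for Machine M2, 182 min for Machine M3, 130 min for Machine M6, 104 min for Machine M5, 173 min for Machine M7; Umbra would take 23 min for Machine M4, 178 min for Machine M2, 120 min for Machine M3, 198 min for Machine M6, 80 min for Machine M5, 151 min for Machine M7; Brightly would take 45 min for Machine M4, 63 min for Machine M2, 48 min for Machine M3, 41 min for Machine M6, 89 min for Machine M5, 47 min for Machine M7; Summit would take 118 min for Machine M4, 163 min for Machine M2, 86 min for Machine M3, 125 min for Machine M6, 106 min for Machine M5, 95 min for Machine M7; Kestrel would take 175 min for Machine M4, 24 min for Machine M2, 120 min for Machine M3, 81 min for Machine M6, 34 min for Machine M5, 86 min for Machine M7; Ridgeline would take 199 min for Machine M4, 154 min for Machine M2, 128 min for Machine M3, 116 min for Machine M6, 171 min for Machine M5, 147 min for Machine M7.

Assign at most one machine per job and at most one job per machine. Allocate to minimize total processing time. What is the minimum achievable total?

This is the linear assignment problem.
Optimal: Cove→Machine M2 (93 min), Umbra→Machine M4 (23 min), Brightly→Machine M7 (47 min), Summit→Machine M3 (86 min), Kestrel→Machine M5 (34 min), Ridgeline→Machine M6 (116 min) — total 93+23+47+86+34+116 = 399 min.
Row-greedy (each job in turn takes its cheapest remaining machine) gives 436 min, worse by 37.
Next-best assignment: Cove→Machine M5, Umbra→Machine M4, Brightly→Machine M7, Summit→Machine M3, Kestrel→Machine M2, Ridgeline→Machine M6 = 400 min.
Checked against all permutations: 399 min is optimal.

Min total: 399 min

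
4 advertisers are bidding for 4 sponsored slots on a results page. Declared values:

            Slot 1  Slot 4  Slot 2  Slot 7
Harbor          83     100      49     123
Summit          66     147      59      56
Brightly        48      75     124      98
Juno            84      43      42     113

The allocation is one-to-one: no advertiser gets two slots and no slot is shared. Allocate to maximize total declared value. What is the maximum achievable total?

Optimal: Harbor→Slot 7 ($123), Summit→Slot 4 ($147), Brightly→Slot 2 ($124), Juno→Slot 1 ($84) — total 123+147+124+84 = $478.

Maximum total: $478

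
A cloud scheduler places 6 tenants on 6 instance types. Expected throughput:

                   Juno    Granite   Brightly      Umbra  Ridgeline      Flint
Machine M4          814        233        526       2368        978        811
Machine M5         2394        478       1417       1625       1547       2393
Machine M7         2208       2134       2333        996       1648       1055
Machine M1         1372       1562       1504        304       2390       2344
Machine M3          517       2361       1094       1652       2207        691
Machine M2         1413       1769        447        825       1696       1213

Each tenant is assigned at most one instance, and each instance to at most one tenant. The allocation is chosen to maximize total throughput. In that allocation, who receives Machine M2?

Optimal: Juno→Machine M5 (2394 ops/s), Granite→Machine M3 (2361 ops/s), Brightly→Machine M7 (2333 ops/s), Umbra→Machine M4 (2368 ops/s), Ridgeline→Machine M2 (1696 ops/s), Flint→Machine M1 (2344 ops/s) — total 2394+2361+2333+2368+1696+2344 = 13496 ops/s.
Max-entry greedy (repeatedly take the single best remaining cell) gives 13059 ops/s, worse by 437.
Swapping Granite↔Umbra (Granite→Machine M4 233 ops/s, Umbra→Machine M3 1652 ops/s) loses 2844.
Ridgeline's own top instance is Machine M1 (2390 ops/s), but forcing Ridgeline→Machine M1 and reassigning the rest optimally gives only 13258 ops/s — worse by 238.

Ridgeline receives Machine M2.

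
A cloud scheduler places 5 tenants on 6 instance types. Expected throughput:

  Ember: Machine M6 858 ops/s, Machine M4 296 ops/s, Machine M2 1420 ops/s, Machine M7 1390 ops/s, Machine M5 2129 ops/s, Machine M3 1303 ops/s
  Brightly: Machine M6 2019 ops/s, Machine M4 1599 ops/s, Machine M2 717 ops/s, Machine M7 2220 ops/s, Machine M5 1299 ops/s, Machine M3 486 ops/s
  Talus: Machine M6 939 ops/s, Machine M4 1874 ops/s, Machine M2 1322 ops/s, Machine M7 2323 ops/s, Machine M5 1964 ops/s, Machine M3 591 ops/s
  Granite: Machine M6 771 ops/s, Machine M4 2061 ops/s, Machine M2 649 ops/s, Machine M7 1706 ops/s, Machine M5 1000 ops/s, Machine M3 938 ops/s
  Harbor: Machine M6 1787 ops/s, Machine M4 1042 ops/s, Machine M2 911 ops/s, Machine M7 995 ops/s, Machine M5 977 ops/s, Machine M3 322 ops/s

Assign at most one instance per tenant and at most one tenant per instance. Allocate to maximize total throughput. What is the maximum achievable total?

Max total: 9519 ops/s

Optimal: Ember→Machine M5 (2129 ops/s), Brightly→Machine M7 (2220 ops/s), Talus→Machine M2 (1322 ops/s), Granite→Machine M4 (2061 ops/s), Harbor→Machine M6 (1787 ops/s) — total 2129+2220+1322+2061+1787 = 9519 ops/s.
Column-greedy (each instance in turn goes to its best remaining tenant) gives 8800 ops/s, worse by 719.
Checked against all permutations: 9519 ops/s is optimal.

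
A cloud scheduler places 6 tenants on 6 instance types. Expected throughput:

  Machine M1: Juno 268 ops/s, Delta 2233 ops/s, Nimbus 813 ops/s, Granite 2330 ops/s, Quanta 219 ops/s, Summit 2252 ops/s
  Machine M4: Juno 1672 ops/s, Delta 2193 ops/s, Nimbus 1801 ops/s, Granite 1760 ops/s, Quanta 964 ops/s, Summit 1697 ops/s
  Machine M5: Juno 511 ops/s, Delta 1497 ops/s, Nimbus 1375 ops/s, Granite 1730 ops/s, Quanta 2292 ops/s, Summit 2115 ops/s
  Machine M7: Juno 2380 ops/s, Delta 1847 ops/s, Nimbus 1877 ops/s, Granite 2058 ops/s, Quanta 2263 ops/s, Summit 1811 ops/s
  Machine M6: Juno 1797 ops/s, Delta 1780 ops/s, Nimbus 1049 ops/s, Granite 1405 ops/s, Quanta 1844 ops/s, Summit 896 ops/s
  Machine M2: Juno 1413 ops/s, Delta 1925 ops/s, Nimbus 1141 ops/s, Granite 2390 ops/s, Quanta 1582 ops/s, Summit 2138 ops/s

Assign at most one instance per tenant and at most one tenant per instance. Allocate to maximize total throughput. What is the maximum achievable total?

Max total: 12895 ops/s

Optimal: Juno→Machine M7 (2380 ops/s), Delta→Machine M6 (1780 ops/s), Nimbus→Machine M4 (1801 ops/s), Granite→Machine M2 (2390 ops/s), Quanta→Machine M5 (2292 ops/s), Summit→Machine M1 (2252 ops/s) — total 2380+1780+1801+2390+2292+2252 = 12895 ops/s.
Row-greedy (each tenant in turn takes its best remaining instance) gives 11992 ops/s, worse by 903.
Every other assignment is strictly worse.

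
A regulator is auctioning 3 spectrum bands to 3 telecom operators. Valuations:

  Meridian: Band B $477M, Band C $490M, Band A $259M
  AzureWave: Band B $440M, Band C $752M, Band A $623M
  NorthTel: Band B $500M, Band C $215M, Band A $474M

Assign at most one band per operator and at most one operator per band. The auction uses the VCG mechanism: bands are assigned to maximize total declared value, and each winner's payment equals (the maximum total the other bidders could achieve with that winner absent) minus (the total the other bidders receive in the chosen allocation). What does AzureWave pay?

AzureWave pays $39M.

Efficient allocation: Meridian→Band B ($477M), AzureWave→Band C ($752M), NorthTel→Band A ($474M); total welfare W = $1703M.
AzureWave receives Band C at value $752M, so the others get W − 752 = $951M.
Without AzureWave: best allocation of the remaining 2 bidders over all 3 bands is Meridian→Band C ($490M), NorthTel→Band B ($500M), total $990M.
VCG payment = (others' best without AzureWave) − (others' welfare with AzureWave) = 990 − 951 = $39M.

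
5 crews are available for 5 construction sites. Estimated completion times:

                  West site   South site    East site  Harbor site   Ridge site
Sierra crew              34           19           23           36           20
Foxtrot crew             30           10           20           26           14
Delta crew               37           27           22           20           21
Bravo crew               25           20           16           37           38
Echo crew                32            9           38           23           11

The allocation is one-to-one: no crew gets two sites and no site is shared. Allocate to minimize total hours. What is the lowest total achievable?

Optimal: Sierra crew→East site (23 hours), Foxtrot crew→South site (10 hours), Delta crew→Harbor site (20 hours), Bravo crew→West site (25 hours), Echo crew→Ridge site (11 hours) — total 23+10+20+25+11 = 89 hours.
Column-greedy (each site in turn goes to its cheapest remaining crew) gives 94 hours, worse by 5.

Min total: 89 hours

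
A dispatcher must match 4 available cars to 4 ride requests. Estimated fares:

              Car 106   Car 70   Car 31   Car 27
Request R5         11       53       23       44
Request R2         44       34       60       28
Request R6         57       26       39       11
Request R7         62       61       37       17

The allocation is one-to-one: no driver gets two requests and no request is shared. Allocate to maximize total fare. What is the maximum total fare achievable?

Optimal: Car 106→Request R6 ($57), Car 70→Request R7 ($61), Car 31→Request R2 ($60), Car 27→Request R5 ($44) — total 57+61+60+44 = $222.
Max-entry greedy (repeatedly take the single best remaining cell) gives $186, worse by 36.

Maximum total: $222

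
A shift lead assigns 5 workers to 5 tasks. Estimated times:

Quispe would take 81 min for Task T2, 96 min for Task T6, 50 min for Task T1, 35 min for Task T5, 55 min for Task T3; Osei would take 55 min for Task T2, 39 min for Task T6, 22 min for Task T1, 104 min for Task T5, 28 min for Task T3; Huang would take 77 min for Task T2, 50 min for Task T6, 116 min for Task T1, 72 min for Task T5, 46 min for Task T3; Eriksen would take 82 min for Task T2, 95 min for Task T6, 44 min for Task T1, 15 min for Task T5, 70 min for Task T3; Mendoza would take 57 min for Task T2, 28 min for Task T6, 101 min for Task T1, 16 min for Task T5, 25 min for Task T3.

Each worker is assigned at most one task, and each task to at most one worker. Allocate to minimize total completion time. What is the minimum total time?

Min total: 192 min

This is a one-to-one assignment (minimum-cost bipartite matching).
Optimal: Quispe→Task T2 (81 min), Osei→Task T1 (22 min), Huang→Task T3 (46 min), Eriksen→Task T5 (15 min), Mendoza→Task T6 (28 min) — total 81+22+46+15+28 = 192 min.
Min-entry greedy (repeatedly take the single cheapest remaining cell) gives 193 min, worse by 1.
No other one-to-one assignment undercuts 192 min.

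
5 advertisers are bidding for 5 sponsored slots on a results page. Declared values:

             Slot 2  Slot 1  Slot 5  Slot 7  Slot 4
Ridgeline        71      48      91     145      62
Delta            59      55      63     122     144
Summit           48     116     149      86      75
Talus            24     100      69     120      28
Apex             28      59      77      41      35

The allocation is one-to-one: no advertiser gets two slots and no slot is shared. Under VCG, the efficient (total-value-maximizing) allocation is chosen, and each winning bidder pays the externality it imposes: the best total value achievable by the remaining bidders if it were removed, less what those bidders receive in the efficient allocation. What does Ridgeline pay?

Efficient allocation: Ridgeline→Slot 7 ($145), Delta→Slot 4 ($144), Summit→Slot 5 ($149), Talus→Slot 1 ($100), Apex→Slot 2 ($28); total welfare W = $566.
Ridgeline receives Slot 7 at value $145, so the others get W − 145 = $421.
Without Ridgeline: best allocation of the remaining 4 bidders over all 5 slots is Delta→Slot 4 ($144), Summit→Slot 5 ($149), Talus→Slot 7 ($120), Apex→Slot 1 ($59), total $472.
VCG payment = (others' best without Ridgeline) − (others' welfare with Ridgeline) = 472 − 421 = $51.

Ridgeline pays $51.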